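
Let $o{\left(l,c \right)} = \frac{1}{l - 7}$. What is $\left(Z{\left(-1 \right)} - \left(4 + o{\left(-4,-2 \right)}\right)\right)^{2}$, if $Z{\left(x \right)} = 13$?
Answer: $\frac{10000}{121} \approx 82.645$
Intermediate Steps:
$o{\left(l,c \right)} = \frac{1}{-7 + l}$
$\left(Z{\left(-1 \right)} - \left(4 + o{\left(-4,-2 \right)}\right)\right)^{2} = \left(13 - \left(4 + \frac{1}{-7 - 4}\right)\right)^{2} = \left(13 - \frac{43}{11}\right)^{2} = \left(\frac{100}{11}\right)^{2} = \frac{10000}{121}$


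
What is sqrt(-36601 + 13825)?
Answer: 2*I*sqrt(5694) ≈ 150.92*I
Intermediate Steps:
sqrt(-36601 + 13825) = sqrt(-22776) = 2*I*sqrt(5694)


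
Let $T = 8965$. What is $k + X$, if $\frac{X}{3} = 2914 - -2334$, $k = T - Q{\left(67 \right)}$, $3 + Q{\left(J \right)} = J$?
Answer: $24645$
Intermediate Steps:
$Q{\left(J \right)} = -3 + J$
$k = 8901$ ($k = 8965 - \left(-3 + 67\right) = 8965 - 64 = 8901$)
$X = 15744$ ($X = 3 \left(2914 - -2334\right) = 3 \left(2914 + 2334\right) = 3 \cdot 5248 = 15744$)
$k + X = 8901 + 15744 = 24645$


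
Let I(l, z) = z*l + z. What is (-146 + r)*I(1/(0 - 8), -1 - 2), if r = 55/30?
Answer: 6055/16 ≈ 378.44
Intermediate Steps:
I(l, z) = z + l*z (I(l, z) = l*z + z = z + l*z)
r = 11/6 (r = 55*(1/30) = 11/6 ≈ 1.8333)
(-146 + r)*I(1/(0 - 8), -1 - 2) = (-146 + 11/6)*((-1 - 2)*(1 + 1/(0 - 8))) = -(-865)*(1 + 1/(-8))/2 = -(-865)*(1 - ⅛)/2 = -(-865)*7/(2*8) = -865/6*(-21/8) = 6055/16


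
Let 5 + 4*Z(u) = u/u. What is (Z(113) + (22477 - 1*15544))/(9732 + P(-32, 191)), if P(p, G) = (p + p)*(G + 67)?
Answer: -1733/1695 ≈ -1.0224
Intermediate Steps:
P(p, G) = 2*p*(67 + G) (P(p, G) = (2*p)*(67 + G) = 2*p*(67 + G))
Z(u) = -1 (Z(u) = -5/4 + (u/u)/4 = -5/4 + (¼)*1 = -5/4 + ¼ = -1)
(Z(113) + (22477 - 1*15544))/(9732 + P(-32, 191)) = (-1 + (22477 - 1*15544))/(9732 + 2*(-32)*(67 + 191)) = (-1 + (22477 - 15544))/(9732 + 2*(-32)*258) = (-1 + 6933)/(9732 - 16512) = 6932/(-6780) = 6932*(-1/6780) = -1733/1695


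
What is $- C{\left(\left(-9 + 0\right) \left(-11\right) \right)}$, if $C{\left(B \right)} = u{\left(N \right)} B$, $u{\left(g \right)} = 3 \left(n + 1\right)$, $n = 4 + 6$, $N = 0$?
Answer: $-3267$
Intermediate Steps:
$n = 10$
$u{\left(g \right)} = 33$ ($u{\left(g \right)} = 3 \left(10 + 1\right) = 3 \cdot 11 = 33$)
$C{\left(B \right)} = 33 B$
$- C{\left(\left(-9 + 0\right) \left(-11\right) \right)} = - 33 \left(-9 + 0\right) \left(-11\right) = - 33 \left(\left(-9\right) \left(-11\right)\right) = - 33 \cdot 99 = \left(-1\right) 3267 = -3267$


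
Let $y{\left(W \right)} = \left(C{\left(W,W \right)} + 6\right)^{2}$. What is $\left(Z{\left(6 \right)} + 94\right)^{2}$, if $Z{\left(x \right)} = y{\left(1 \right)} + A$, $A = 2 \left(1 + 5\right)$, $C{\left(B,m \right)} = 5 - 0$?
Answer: $51529$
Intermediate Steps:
$C{\left(B,m \right)} = 5$ ($C{\left(B,m \right)} = 5 + 0 = 5$)
$A = 12$ ($A = 2 \cdot 6 = 12$)
$y{\left(W \right)} = 121$ ($y{\left(W \right)} = \left(5 + 6\right)^{2} = 11^{2} = 121$)
$Z{\left(x \right)} = 133$ ($Z{\left(x \right)} = 121 + 12 = 133$)
$\left(Z{\left(6 \right)} + 94\right)^{2} = \left(133 + 94\right)^{2} = 227^{2} = 51529$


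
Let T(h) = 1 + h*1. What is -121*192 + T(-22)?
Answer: -23253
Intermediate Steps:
T(h) = 1 + h
-121*192 + T(-22) = -121*192 + (1 - 22) = -23232 - 21 = -23253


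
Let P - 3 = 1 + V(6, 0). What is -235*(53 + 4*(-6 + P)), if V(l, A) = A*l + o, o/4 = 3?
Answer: -21855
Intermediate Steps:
o = 12 (o = 4*3 = 12)
V(l, A) = 12 + A*l (V(l, A) = A*l + 12 = 12 + A*l)
P = 16 (P = 3 + (1 + (12 + 0*6)) = 3 + (1 + (12 + 0)) = 3 + (1 + 12) = 3 + 13 = 16)
-235*(53 + 4*(-6 + P)) = -235*(53 + 4*(-6 + 16)) = -235*(53 + 4*10) = -235*(53 + 40) = -235*93 = -21855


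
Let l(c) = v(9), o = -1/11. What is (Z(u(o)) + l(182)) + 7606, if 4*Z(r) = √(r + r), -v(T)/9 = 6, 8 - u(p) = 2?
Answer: 7552 + √3/2 ≈ 7552.9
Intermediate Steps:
o = -1/11 (o = -1*1/11 = -1/11 ≈ -0.090909)
u(p) = 6 (u(p) = 8 - 1*2 = 8 - 2 = 6)
v(T) = -54 (v(T) = -9*6 = -54)
l(c) = -54
Z(r) = √2*√r/4 (Z(r) = √(r + r)/4 = √(2*r)/4 = (√2*√r)/4 = √2*√r/4)
(Z(u(o)) + l(182)) + 7606 = (√2*√6/4 - 54) + 7606 = (√3/2 - 54) + 7606 = (-54 + √3/2) + 7606 = 7552 + √3/2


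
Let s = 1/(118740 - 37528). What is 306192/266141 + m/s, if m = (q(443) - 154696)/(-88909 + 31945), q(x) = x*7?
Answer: 819141988783457/3790113981 ≈ 2.1613e+5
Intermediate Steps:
q(x) = 7*x
s = 1/81212 ≈ 1.2313e-5
m = 151595/56964 (m = (7*443 - 154696)/(-88909 + 31945) = (3101 - 154696)/(-56964) = -151595*(-1/56964) = 151595/56964 ≈ 2.6612)
306192/266141 + m/s = 306192/266141 + 151595/(56964*(1/81212)) = 306192*(1/266141) + (151595/56964)*81212 = 306192/266141 + 3077833285/14241 = 819141988783457/3790113981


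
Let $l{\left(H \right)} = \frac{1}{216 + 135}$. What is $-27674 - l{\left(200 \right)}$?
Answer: $- \frac{9713575}{351} \approx -27674.0$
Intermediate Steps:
$l{\left(H \right)} = \frac{1}{351}$
$-27674 - l{\left(200 \right)} = -27674 - \frac{1}{351} = - \frac{9713575}{351}$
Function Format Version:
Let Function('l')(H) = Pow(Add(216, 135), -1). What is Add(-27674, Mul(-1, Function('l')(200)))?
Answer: Rational(-9713575, 351) ≈ -27674.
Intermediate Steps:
Function('l')(H) = Rational(1, 351) (Function('l')(H) = Pow(351, -1) = Rational(1, 351))
Add(-27674, Mul(-1, Function('l')(200))) = Add(-27674, Mul(-1, Rational(1, 351))) = Add(-27674, Rational(-1, 351)) = Rational(-9713575, 351)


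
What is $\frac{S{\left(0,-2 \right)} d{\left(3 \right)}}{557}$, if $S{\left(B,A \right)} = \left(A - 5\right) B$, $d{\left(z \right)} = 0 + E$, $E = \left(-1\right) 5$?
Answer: $0$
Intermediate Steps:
$E = -5$
$d{\left(z \right)} = -5$ ($d{\left(z \right)} = 0 - 5 = -5$)
$S{\left(B,A \right)} = B \left(-5 + A\right)$ ($S{\left(B,A \right)} = \left(-5 + A\right) B = B \left(-5 + A\right)$)
$\frac{S{\left(0,-2 \right)} d{\left(3 \right)}}{557} = \frac{0 \left(-5 - 2\right) \left(-5\right)}{557} = 0 \left(-7\right) \left(-5\right) \frac{1}{557} = 0 \left(-5\right) \frac{1}{557} = 0 \cdot \frac{1}{557} = 0$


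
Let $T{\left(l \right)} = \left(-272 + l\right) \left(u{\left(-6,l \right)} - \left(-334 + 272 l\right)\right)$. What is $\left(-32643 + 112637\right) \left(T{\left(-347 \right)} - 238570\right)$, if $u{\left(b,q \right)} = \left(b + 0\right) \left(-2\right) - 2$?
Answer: $-4709662908788$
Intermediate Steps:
$u{\left(b,q \right)} = -2 - 2 b$ ($u{\left(b,q \right)} = b \left(-2\right) - 2 = - 2 b - 2 = -2 - 2 b$)
$T{\left(l \right)} = \left(-272 + l\right) \left(344 - 272 l\right)$ ($T{\left(l \right)} = \left(-272 + l\right) \left(\left(-2 - -12\right) - \left(-334 + 272 l\right)\right) = \left(-272 + l\right) \left(\left(-2 + 12\right) - \left(-334 + 272 l\right)\right) = \left(-272 + l\right) \left(10 - \left(-334 + 272 l\right)\right) = \left(-272 + l\right) \left(344 - 272 l\right)$)
$\left(-32643 + 112637\right) \left(T{\left(-347 \right)} - 238570\right) = \left(-32643 + 112637\right) \left(\left(-93568 - 272 \left(-347\right)^{2} + 74328 \left(-347\right)\right) - 238570\right) = 79994 \left(\left(-93568 - 32751248 - 25791816\right) - 238570\right) = 79994 \left(-58636632 - 238570\right) = 79994 \left(-58875202\right) = -4709662908788$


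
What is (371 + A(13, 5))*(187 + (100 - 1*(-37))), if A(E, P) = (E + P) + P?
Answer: 127656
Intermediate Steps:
A(E, P) = E + 2*P
(371 + A(13, 5))*(187 + (100 - 1*(-37))) = (371 + (13 + 2*5))*(187 + (100 - 1*(-37))) = (371 + (13 + 10))*(187 + (100 + 37)) = (371 + 23)*(187 + 137) = 394*324 = 127656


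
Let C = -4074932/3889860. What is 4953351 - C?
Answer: 4816961498948/972465 ≈ 4.9534e+6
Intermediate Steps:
C = -1018733/972465 (C = -4074932/3889860 = -1*1018733/972465 = -1018733/972465 ≈ -1.0476)
4953351 - C = 4953351 - 1*(-1018733/972465) = 4953351 + 1018733/972465 = 4816961498948/972465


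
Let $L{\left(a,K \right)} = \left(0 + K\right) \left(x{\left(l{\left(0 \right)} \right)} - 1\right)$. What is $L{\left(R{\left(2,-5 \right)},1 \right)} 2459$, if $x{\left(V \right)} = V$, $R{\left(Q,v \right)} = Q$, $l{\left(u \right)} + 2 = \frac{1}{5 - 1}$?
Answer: $- \frac{27049}{4} \approx -6762.3$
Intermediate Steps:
$l{\left(u \right)} = - \frac{7}{4}$ ($l{\left(u \right)} = -2 + \frac{1}{5 - 1} = -2 + \frac{1}{4} = - \frac{7}{4}$)
$L{\left(a,K \right)} = - \frac{11 K}{4}$ ($L{\left(a,K \right)} = \left(0 + K\right) \left(- \frac{7}{4} - 1\right) = K \left(- \frac{11}{4}\right) = - \frac{11 K}{4}$)
$L{\left(R{\left(2,-5 \right)},1 \right)} 2459 = \left(- \frac{11}{4}\right) 1 \cdot 2459 = \left(- \frac{11}{4}\right) 2459 = - \frac{27049}{4}$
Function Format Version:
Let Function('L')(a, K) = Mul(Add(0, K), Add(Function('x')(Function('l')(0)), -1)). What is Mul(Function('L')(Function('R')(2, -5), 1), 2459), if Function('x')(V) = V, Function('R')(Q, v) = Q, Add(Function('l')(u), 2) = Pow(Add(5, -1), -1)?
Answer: Rational(-27049, 4) ≈ -6762.3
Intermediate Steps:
Function('l')(u) = Rational(-7, 4) (Function('l')(u) = Add(-2, Pow(Add(5, -1), -1)) = Add(-2, Pow(4, -1)) = Add(-2, Rational(1, 4)) = Rational(-7, 4))
Function('L')(a, K) = Mul(Rational(-11, 4), K) (Function('L')(a, K) = Mul(Add(0, K), Add(Rational(-7, 4), -1)) = Mul(K, Rational(-11, 4)) = Mul(Rational(-11, 4), K))
Mul(Function('L')(Function('R')(2, -5), 1), 2459) = Mul(Mul(Rational(-11, 4), 1), 2459) = Mul(Rational(-11, 4), 2459) = Rational(-27049, 4)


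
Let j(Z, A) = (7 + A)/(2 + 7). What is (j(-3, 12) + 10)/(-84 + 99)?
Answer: 109/135 ≈ 0.80741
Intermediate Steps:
j(Z, A) = 7/9 + A/9 (j(Z, A) = (7 + A)/9 = (7 + A)*(1/9) = 7/9 + A/9)
(j(-3, 12) + 10)/(-84 + 99) = ((7/9 + (1/9)*12) + 10)/(-84 + 99) = ((7/9 + 4/3) + 10)/15 = (19/9 + 10)*(1/15) = (109/9)*(1/15) = 109/135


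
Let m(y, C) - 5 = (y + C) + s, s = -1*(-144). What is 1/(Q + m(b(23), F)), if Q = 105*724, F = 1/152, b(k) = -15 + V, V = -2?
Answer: 152/11575105 ≈ 1.3132e-5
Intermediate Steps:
b(k) = -17 (b(k) = -15 - 2 = -17)
s = 144
F = 1/152 ≈ 0.0065789
m(y, C) = 149 + C + y (m(y, C) = 5 + ((y + C) + 144) = 5 + ((C + y) + 144) = 5 + (144 + C + y) = 149 + C + y)
Q = 76020
1/(Q + m(b(23), F)) = 1/(76020 + (149 + 1/152 - 17)) = 1/(76020 + 20065/152) = 1/(11575105/152) = 152/11575105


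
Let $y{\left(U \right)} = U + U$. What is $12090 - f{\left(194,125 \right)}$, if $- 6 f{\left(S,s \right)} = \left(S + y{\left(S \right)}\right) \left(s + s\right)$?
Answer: $36340$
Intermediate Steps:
$y{\left(U \right)} = 2 U$
$f{\left(S,s \right)} = - S s$ ($f{\left(S,s \right)} = - \frac{\left(S + 2 S\right) \left(s + s\right)}{6} = - \frac{3 S 2 s}{6} = - \frac{6 S s}{6} = - S s$)
$12090 - f{\left(194,125 \right)} = 12090 - \left(-1\right) 194 \cdot 125 = 12090 - -24250 = 12090 + 24250 = 36340$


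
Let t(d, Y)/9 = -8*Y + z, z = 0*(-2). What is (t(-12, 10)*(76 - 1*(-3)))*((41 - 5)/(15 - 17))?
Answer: 1023840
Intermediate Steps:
z = 0
t(d, Y) = -72*Y (t(d, Y) = 9*(-8*Y + 0) = 9*(-8*Y) = -72*Y)
(t(-12, 10)*(76 - 1*(-3)))*((41 - 5)/(15 - 17)) = ((-72*10)*(76 - 1*(-3)))*((41 - 5)/(15 - 17)) = (-720*(76 + 3))*(36/(-2)) = (-720*79)*(36*(-½)) = -56880*(-18) = 1023840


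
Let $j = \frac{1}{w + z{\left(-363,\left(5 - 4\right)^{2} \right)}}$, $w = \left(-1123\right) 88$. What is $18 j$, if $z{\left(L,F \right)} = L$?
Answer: $- \frac{18}{99187} \approx -0.00018148$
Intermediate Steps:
$w = -98824$
$j = - \frac{1}{99187}$ ($j = \frac{1}{-98824 - 363} = \frac{1}{-99187} = - \frac{1}{99187} \approx -1.0082 \cdot 10^{-5}$)
$18 j = 18 \left(- \frac{1}{99187}\right) = - \frac{18}{99187}$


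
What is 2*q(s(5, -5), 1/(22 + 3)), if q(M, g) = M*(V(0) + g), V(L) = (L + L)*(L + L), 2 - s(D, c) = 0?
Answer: 4/25 ≈ 0.16000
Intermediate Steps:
s(D, c) = 2 (s(D, c) = 2 - 1*0 = 2 + 0 = 2)
V(L) = 4*L² (V(L) = (2*L)*(2*L) = 4*L²)
q(M, g) = M*g (q(M, g) = M*(4*0² + g) = M*(4*0 + g) = M*(0 + g) = M*g)
2*q(s(5, -5), 1/(22 + 3)) = 2*(2/(22 + 3)) = 2*(2/25) = 4/25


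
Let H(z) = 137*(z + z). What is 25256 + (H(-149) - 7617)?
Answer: -23187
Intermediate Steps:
H(z) = 274*z (H(z) = 137*(2*z) = 274*z)
25256 + (H(-149) - 7617) = 25256 + (274*(-149) - 7617) = 25256 + (-40826 - 7617) = 25256 - 48443 = -23187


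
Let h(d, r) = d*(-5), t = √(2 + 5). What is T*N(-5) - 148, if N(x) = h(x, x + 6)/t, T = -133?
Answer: -148 - 475*√7 ≈ -1404.7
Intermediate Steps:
t = √7 ≈ 2.6458
h(d, r) = -5*d
N(x) = -5*x*√7/7 (N(x) = (-5*x)/(√7) = (-5*x)*(√7/7) = -5*x*√7/7)
T*N(-5) - 148 = -(-95)*(-5)*√7 - 148 = -475*√7 - 148 = -148 - 475*√7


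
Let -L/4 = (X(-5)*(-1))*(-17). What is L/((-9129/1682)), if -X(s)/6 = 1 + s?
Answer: 53824/179 ≈ 300.69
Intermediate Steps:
X(s) = -6 - 6*s (X(s) = -6*(1 + s) = -6 - 6*s)
L = -1632 (L = -4*(-6 - 6*(-5))*(-1)*(-17) = -4*(-6 + 30)*(-1)*(-17) = -4*24*(-1)*(-17) = -(-96)*(-17) = -4*408 = -1632)
L/((-9129/1682)) = -1632/((-9129/1682)) = -1632/((-9129*1/1682)) = -1632/(-9129/1682) = -1632*(-1682/9129) = 53824/179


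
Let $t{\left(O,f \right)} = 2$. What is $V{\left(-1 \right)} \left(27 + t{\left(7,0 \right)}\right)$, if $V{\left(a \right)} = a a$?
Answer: $29$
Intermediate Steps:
$V{\left(a \right)} = a^{2}$
$V{\left(-1 \right)} \left(27 + t{\left(7,0 \right)}\right) = \left(-1\right)^{2} \left(27 + 2\right) = 1 \cdot 29 = 29$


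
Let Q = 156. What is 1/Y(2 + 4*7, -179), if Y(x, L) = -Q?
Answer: -1/156 ≈ -0.0064103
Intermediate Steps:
Y(x, L) = -156 (Y(x, L) = -1*156 = -156)
1/Y(2 + 4*7, -179) = 1/(-156) = -1/156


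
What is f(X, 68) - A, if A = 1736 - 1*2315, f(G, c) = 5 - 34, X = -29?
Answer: 550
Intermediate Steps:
f(G, c) = -29
A = -579 (A = 1736 - 2315 = -579)
f(X, 68) - A = -29 - 1*(-579) = -29 + 579 = 550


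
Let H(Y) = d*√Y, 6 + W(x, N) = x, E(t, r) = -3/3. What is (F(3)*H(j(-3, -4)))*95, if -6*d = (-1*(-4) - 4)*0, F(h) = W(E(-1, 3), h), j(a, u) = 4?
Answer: 0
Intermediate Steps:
E(t, r) = -1 (E(t, r) = -3*⅓ = -1)
W(x, N) = -6 + x
F(h) = -7 (F(h) = -6 - 1 = -7)
d = 0 (d = -(-1*(-4) - 4)*0/6 = -(4 - 4)*0/6 = -0*0 = -⅙*0 = 0)
H(Y) = 0 (H(Y) = 0*√Y = 0)
(F(3)*H(j(-3, -4)))*95 = -7*0*95 = 0*95 = 0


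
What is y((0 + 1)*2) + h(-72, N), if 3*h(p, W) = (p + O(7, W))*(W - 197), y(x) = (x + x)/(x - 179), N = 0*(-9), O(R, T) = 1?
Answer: 825229/177 ≈ 4662.3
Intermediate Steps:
N = 0
y(x) = 2*x/(-179 + x) (y(x) = (2*x)/(-179 + x) = 2*x/(-179 + x))
h(p, W) = (1 + p)*(-197 + W)/3 (h(p, W) = ((p + 1)*(W - 197))/3 = ((1 + p)*(-197 + W))/3 = (1 + p)*(-197 + W)/3)
y((0 + 1)*2) + h(-72, N) = 2*((0 + 1)*2)/(-179 + (0 + 1)*2) + (-197/3 - 197/3*(-72) + (⅓)*0 + (⅓)*0*(-72)) = 2*(1*2)/(-179 + 1*2) + (-197/3 + 4728 + 0 + 0) = 2*2/(-179 + 2) + 13987/3 = 2*2/(-177) + 13987/3 = 2*2*(-1/177) + 13987/3 = -4/177 + 13987/3 = 825229/177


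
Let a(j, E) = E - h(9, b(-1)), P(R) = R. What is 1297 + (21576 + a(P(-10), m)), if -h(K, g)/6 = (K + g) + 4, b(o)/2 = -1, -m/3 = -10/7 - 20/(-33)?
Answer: 1766493/77 ≈ 22941.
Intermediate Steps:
m = 190/77 (m = -3*(-10/7 - 20/(-33)) = -3*(-10*1/7 - 20*(-1/33)) = -3*(-10/7 + 20/33) = -3*(-190/231) = 190/77 ≈ 2.4675)
b(o) = -2 (b(o) = 2*(-1) = -2)
h(K, g) = -24 - 6*K - 6*g (h(K, g) = -6*((K + g) + 4) = -6*(4 + K + g) = -24 - 6*K - 6*g)
a(j, E) = 66 + E (a(j, E) = E - (-24 - 6*9 - 6*(-2)) = E - (-24 - 54 + 12) = E - 1*(-66) = E + 66 = 66 + E)
1297 + (21576 + a(P(-10), m)) = 1297 + (21576 + (66 + 190/77)) = 1297 + (21576 + 5272/77) = 1297 + 1666624/77 = 1766493/77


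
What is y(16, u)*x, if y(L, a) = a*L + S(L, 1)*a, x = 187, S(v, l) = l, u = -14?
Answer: -44506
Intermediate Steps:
y(L, a) = a + L*a (y(L, a) = a*L + 1*a = L*a + a = a + L*a)
y(16, u)*x = -14*(1 + 16)*187 = -14*17*187 = -238*187 = -44506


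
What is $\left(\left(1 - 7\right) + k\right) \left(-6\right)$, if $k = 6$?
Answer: $0$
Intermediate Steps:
$\left(\left(1 - 7\right) + k\right) \left(-6\right) = \left(\left(1 - 7\right) + 6\right) \left(-6\right) = \left(-6 + 6\right) \left(-6\right) = 0 \left(-6\right) = 0$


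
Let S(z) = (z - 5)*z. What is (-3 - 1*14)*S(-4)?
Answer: -612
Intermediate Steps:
S(z) = z*(-5 + z) (S(z) = (-5 + z)*z = z*(-5 + z))
(-3 - 1*14)*S(-4) = (-3 - 1*14)*(-4*(-5 - 4)) = (-3 - 14)*(-4*(-9)) = -17*36 = -612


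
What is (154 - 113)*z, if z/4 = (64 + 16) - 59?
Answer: 3444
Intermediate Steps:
z = 84 (z = 4*((64 + 16) - 59) = 4*(80 - 59) = 4*21 = 84)
(154 - 113)*z = (154 - 113)*84 = 41*84 = 3444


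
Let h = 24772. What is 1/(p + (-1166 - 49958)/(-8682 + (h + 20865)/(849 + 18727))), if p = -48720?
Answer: -169913195/8277170056976 ≈ -2.0528e-5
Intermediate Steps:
1/(p + (-1166 - 49958)/(-8682 + (h + 20865)/(849 + 18727))) = 1/(-48720 + (-1166 - 49958)/(-8682 + (24772 + 20865)/(849 + 18727))) = 1/(-48720 - 51124/(-8682 + 45637/19576)) = 1/(-48720 - 51124/(-169913195/19576)) = 1/(-48720 - 51124*(-19576/169913195)) = 1/(-48720 + 1000803424/169913195) = 1/(-8277170056976/169913195) = -169913195/8277170056976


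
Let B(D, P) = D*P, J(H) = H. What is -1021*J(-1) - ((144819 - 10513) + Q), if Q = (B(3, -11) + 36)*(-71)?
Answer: -133072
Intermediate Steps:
Q = -213 (Q = (3*(-11) + 36)*(-71) = (-33 + 36)*(-71) = 3*(-71) = -213)
-1021*J(-1) - ((144819 - 10513) + Q) = -1021*(-1) - ((144819 - 10513) - 213) = 1021 - (134306 - 213) = 1021 - 1*134093 = 1021 - 134093 = -133072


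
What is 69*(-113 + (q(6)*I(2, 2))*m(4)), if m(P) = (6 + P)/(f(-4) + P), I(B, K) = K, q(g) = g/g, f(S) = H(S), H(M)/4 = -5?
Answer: -31533/4 ≈ -7883.3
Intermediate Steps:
H(M) = -20 (H(M) = 4*(-5) = -20)
f(S) = -20
q(g) = 1
m(P) = (6 + P)/(-20 + P)
69*(-113 + (q(6)*I(2, 2))*m(4)) = 69*(-113 + (1*2)*((6 + 4)/(-20 + 4))) = 69*(-113 + 2*(10/(-16))) = 69*(-113 + 2*(-1/16*10)) = 69*(-113 + 2*(-5/8)) = 69*(-113 - 5/4) = 69*(-457/4) = -31533/4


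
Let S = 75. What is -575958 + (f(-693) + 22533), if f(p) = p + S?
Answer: -554043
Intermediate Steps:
f(p) = 75 + p (f(p) = p + 75 = 75 + p)
-575958 + (f(-693) + 22533) = -575958 + ((75 - 693) + 22533) = -575958 + (-618 + 22533) = -575958 + 21915 = -554043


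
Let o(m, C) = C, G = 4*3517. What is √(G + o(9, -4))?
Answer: 4*√879 ≈ 118.59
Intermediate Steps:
G = 14068
√(G + o(9, -4)) = √(14068 - 4) = √14064 = 4*√879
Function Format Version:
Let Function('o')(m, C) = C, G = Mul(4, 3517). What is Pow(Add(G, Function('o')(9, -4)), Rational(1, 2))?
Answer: Mul(4, Pow(879, Rational(1, 2))) ≈ 118.59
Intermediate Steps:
G = 14068
Pow(Add(G, Function('o')(9, -4)), Rational(1, 2)) = Pow(Add(14068, -4), Rational(1, 2)) = Pow(14064, Rational(1, 2)) = Mul(4, Pow(879, Rational(1, 2)))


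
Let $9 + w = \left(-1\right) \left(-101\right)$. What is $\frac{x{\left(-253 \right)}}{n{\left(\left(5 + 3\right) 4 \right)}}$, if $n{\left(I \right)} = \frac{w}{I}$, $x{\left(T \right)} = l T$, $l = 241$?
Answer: $-21208$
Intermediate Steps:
$w = 92$ ($w = -9 - -101 = -9 + 101 = 92$)
$x{\left(T \right)} = 241 T$
$n{\left(I \right)} = \frac{92}{I}$
$\frac{x{\left(-253 \right)}}{n{\left(\left(5 + 3\right) 4 \right)}} = \frac{241 \left(-253\right)}{92 \frac{1}{\left(5 + 3\right) 4}} = - \frac{60973}{92 \frac{1}{8 \cdot 4}} = - \frac{60973}{92 \cdot \frac{1}{32}} = - \frac{60973}{\frac{23}{8}} = \left(-60973\right) \frac{8}{23} = -21208$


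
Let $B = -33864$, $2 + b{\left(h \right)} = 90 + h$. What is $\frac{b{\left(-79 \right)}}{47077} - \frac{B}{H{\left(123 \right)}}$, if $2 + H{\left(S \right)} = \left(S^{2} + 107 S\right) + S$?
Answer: $\frac{1594471227}{1337504647} \approx 1.1921$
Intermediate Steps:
$b{\left(h \right)} = 88 + h$ ($b{\left(h \right)} = -2 + \left(90 + h\right) = 88 + h$)
$H{\left(S \right)} = -2 + S^{2} + 108 S$ ($H{\left(S \right)} = -2 + \left(\left(S^{2} + 107 S\right) + S\right) = -2 + \left(S^{2} + 108 S\right) = -2 + S^{2} + 108 S$)
$\frac{b{\left(-79 \right)}}{47077} - \frac{B}{H{\left(123 \right)}} = \frac{88 - 79}{47077} - - \frac{33864}{-2 + 123^{2} + 108 \cdot 123} = 9 \cdot \frac{1}{47077} - - \frac{33864}{-2 + 15129 + 13284} = \frac{9}{47077} - - \frac{33864}{28411} = \frac{9}{47077} + \frac{33864}{28411} = \frac{1594471227}{1337504647}$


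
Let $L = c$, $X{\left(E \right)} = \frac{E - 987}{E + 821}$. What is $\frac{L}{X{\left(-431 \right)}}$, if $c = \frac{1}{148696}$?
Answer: $- \frac{195}{105425464} \approx -1.8496 \cdot 10^{-6}$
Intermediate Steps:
$c = \frac{1}{148696} \approx 6.7251 \cdot 10^{-6}$
$X{\left(E \right)} = \frac{-987 + E}{821 + E}$
$L = \frac{1}{148696} \approx 6.7251 \cdot 10^{-6}$
$\frac{L}{X{\left(-431 \right)}} = \frac{1}{148696 \frac{-987 - 431}{821 - 431}} = \frac{1}{148696 \cdot \frac{1}{390} \left(-1418\right)} = \frac{1}{148696 \left(- \frac{709}{195}\right)} = \frac{1}{148696} \left(- \frac{195}{709}\right) = - \frac{195}{105425464}$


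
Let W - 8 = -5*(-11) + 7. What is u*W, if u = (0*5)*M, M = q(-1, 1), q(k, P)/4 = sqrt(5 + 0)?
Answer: 0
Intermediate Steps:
q(k, P) = 4*sqrt(5) (q(k, P) = 4*sqrt(5 + 0) = 4*sqrt(5))
M = 4*sqrt(5) ≈ 8.9443
W = 70 (W = 8 + (-5*(-11) + 7) = 8 + (55 + 7) = 8 + 62 = 70)
u = 0 (u = (0*5)*(4*sqrt(5)) = 0*(4*sqrt(5)) = 0)
u*W = 0*70 = 0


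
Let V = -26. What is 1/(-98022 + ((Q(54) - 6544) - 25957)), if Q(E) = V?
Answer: -1/130549 ≈ -7.6600e-6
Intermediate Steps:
Q(E) = -26
1/(-98022 + ((Q(54) - 6544) - 25957)) = 1/(-98022 + ((-26 - 6544) - 25957)) = 1/(-98022 + (-6570 - 25957)) = 1/(-98022 - 32527) = 1/(-130549) = -1/130549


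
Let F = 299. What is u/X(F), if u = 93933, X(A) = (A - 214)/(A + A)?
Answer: 56171934/85 ≈ 6.6085e+5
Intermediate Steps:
X(A) = (-214 + A)/(2*A) (X(A) = (-214 + A)/((2*A)) = (-214 + A)*(1/(2*A)) = (-214 + A)/(2*A))
u/X(F) = 93933/(((½)*(-214 + 299)/299)) = 93933/(((½)*(1/299)*85)) = 93933/(85/598) = 93933*(598/85) = 56171934/85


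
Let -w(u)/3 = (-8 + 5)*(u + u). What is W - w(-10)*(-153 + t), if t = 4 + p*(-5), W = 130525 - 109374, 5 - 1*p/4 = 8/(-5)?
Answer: -29429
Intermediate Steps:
w(u) = 18*u (w(u) = -3*(-8 + 5)*(u + u) = -(-9)*2*u = -(-18)*u = 18*u)
p = 132/5 (p = 20 - 32/(-5) = 20 - 32*(-1)/5 = 20 - 4*(-8/5) = 20 + 32/5 = 132/5 ≈ 26.400)
W = 21151
t = -128 (t = 4 + (132/5)*(-5) = 4 - 132 = -128)
W - w(-10)*(-153 + t) = 21151 - 18*(-10)*(-153 - 128) = 21151 - (-180)*(-281) = 21151 - 1*50580 = 21151 - 50580 = -29429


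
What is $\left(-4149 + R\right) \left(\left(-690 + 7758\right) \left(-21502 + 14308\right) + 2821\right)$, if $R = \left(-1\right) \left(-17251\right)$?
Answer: $-666162948842$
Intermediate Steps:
$R = 17251$
$\left(-4149 + R\right) \left(\left(-690 + 7758\right) \left(-21502 + 14308\right) + 2821\right) = \left(-4149 + 17251\right) \left(\left(-690 + 7758\right) \left(-21502 + 14308\right) + 2821\right) = 13102 \left(7068 \left(-7194\right) + 2821\right) = 13102 \left(-50847192 + 2821\right) = 13102 \left(-50844371\right) = -666162948842$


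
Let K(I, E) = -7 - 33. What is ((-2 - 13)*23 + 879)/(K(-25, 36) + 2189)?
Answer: 534/2149 ≈ 0.24849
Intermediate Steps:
K(I, E) = -40
((-2 - 13)*23 + 879)/(K(-25, 36) + 2189) = ((-2 - 13)*23 + 879)/(-40 + 2189) = (-15*23 + 879)/2149 = (-345 + 879)*(1/2149) = 534*(1/2149) = 534/2149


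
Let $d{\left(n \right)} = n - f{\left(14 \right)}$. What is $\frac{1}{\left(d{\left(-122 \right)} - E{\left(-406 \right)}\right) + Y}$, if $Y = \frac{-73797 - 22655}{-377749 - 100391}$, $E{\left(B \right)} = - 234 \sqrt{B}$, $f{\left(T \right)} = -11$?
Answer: $- \frac{197894256690}{39728090445918323} - \frac{1671768098325 i \sqrt{406}}{158912361783673292} \approx -4.9812 \cdot 10^{-6} - 0.00021197 i$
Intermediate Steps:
$d{\left(n \right)} = 11 + n$ ($d{\left(n \right)} = n - -11 = n + 11 = 11 + n$)
$Y = \frac{24113}{119535}$ ($Y = - \frac{96452}{-478140} = \left(-96452\right) \left(- \frac{1}{478140}\right) = \frac{24113}{119535} \approx 0.20172$)
$\frac{1}{\left(d{\left(-122 \right)} - E{\left(-406 \right)}\right) + Y} = \frac{1}{\left(\left(11 - 122\right) - - 234 \sqrt{-406}\right) + \frac{24113}{119535}} = \frac{1}{\left(-111 - - 234 i \sqrt{406}\right) + \frac{24113}{119535}} = \frac{1}{\left(-111 + 234 i \sqrt{406}\right) + \frac{24113}{119535}} = \frac{1}{- \frac{13244272}{119535} + 234 i \sqrt{406}}$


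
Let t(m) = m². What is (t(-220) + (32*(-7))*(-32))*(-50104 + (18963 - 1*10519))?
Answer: -2314962880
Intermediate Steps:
(t(-220) + (32*(-7))*(-32))*(-50104 + (18963 - 1*10519)) = ((-220)² + (32*(-7))*(-32))*(-50104 + (18963 - 1*10519)) = (48400 - 224*(-32))*(-50104 + (18963 - 10519)) = (48400 + 7168)*(-50104 + 8444) = 55568*(-41660) = -2314962880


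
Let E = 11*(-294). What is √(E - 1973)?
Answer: I*√5207 ≈ 72.16*I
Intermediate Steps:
E = -3234
√(E - 1973) = √(-3234 - 1973) = √(-5207) = I*√5207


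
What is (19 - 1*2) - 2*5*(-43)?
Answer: 447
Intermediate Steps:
(19 - 1*2) - 2*5*(-43) = (19 - 2) - 10*(-43) = 17 + 430 = 447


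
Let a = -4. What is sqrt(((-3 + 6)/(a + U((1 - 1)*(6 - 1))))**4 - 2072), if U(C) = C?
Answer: I*sqrt(530351)/16 ≈ 45.516*I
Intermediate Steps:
sqrt(((-3 + 6)/(a + U((1 - 1)*(6 - 1))))**4 - 2072) = sqrt(((-3 + 6)/(-4 + (1 - 1)*(6 - 1)))**4 - 2072) = sqrt((3/(-4 + 0*5))**4 - 2072) = sqrt((3/(-4 + 0))**4 - 2072) = sqrt((3/(-4))**4 - 2072) = sqrt((3*(-1/4))**4 - 2072) = sqrt((-3/4)**4 - 2072) = sqrt(81/256 - 2072) = sqrt(-530351/256) = I*sqrt(530351)/16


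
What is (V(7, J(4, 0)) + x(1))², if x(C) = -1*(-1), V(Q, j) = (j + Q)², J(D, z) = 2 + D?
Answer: 28900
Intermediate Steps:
V(Q, j) = (Q + j)²
x(C) = 1
(V(7, J(4, 0)) + x(1))² = ((7 + (2 + 4))² + 1)² = ((7 + 6)² + 1)² = (13² + 1)² = (169 + 1)² = 170² = 28900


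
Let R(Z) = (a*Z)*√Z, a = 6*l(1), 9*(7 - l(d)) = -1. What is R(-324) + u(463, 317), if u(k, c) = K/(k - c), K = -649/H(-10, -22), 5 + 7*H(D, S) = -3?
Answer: 4543/1168 - 248832*I ≈ 3.8896 - 2.4883e+5*I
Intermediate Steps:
H(D, S) = -8/7 (H(D, S) = -5/7 + (⅐)*(-3) = -5/7 - 3/7 = -8/7)
l(d) = 64/9 (l(d) = 7 - ⅑*(-1) = 7 + ⅑ = 64/9)
K = 4543/8 (K = -649/(-8/7) = -649*(-7/8) = 4543/8 ≈ 567.88)
a = 128/3 (a = 6*(64/9) = 128/3 ≈ 42.667)
R(Z) = 128*Z^(3/2)/3 (R(Z) = (128*Z/3)*√Z = 128*Z^(3/2)/3)
u(k, c) = 4543/(8*(k - c))
R(-324) + u(463, 317) = 128*(-324)^(3/2)/3 - 4543/(-8*463 + 8*317) = 128*(-5832*I)/3 - 4543/(-3704 + 2536) = -248832*I - 4543/(-1168) = -248832*I - 4543*(-1/1168) = -248832*I + 4543/1168 = 4543/1168 - 248832*I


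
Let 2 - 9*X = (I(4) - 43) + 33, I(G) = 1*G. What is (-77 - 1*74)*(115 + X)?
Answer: -157493/9 ≈ -17499.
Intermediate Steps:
I(G) = G
X = 8/9 (X = 2/9 - ((4 - 43) + 33)/9 = 2/9 - (-39 + 33)/9 = 2/9 - ⅑*(-6) = 2/9 + ⅔ = 8/9 ≈ 0.88889)
(-77 - 1*74)*(115 + X) = (-77 - 1*74)*(115 + 8/9) = (-77 - 74)*(1043/9) = -151*1043/9 = -157493/9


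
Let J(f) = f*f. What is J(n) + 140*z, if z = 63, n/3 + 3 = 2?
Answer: 8829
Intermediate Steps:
n = -3 (n = -9 + 3*2 = -9 + 6 = -3)
J(f) = f²
J(n) + 140*z = (-3)² + 140*63 = 9 + 8820 = 8829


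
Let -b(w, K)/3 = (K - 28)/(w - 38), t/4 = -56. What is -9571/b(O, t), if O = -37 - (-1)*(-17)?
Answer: 220133/189 ≈ 1164.7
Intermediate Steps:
t = -224 (t = 4*(-56) = -224)
O = -54 (O = -37 - 1*17 = -37 - 17 = -54)
b(w, K) = -3*(-28 + K)/(-38 + w) (b(w, K) = -3*(K - 28)/(w - 38) = -3*(-28 + K)/(-38 + w))
-9571/b(O, t) = -9571*(-38 - 54)/(3*(28 - 1*(-224))) = -9571*(-92/(3*(28 + 224))) = -9571/(3*(-1/92)*252) = -9571/(-189/23) = -9571*(-23/189) = 220133/189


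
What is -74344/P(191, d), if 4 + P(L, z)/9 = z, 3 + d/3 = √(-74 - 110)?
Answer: 966472/16425 + 148688*I*√46/5475 ≈ 58.841 + 184.19*I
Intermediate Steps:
d = -9 + 6*I*√46 (d = -9 + 3*√(-74 - 110) = -9 + 3*√(-184) = -9 + 3*(2*I*√46) = -9 + 6*I*√46 ≈ -9.0 + 40.694*I)
P(L, z) = -36 + 9*z
-74344/P(191, d) = -74344/(-36 + 9*(-9 + 6*I*√46)) = -74344/(-36 + (-81 + 54*I*√46)) = -74344/(-117 + 54*I*√46)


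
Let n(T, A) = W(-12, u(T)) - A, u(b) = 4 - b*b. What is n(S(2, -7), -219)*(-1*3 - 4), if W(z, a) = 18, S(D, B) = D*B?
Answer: -1659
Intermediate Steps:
u(b) = 4 - b²
S(D, B) = B*D
n(T, A) = 18 - A
n(S(2, -7), -219)*(-1*3 - 4) = (18 - 1*(-219))*(-1*3 - 4) = (18 + 219)*(-3 - 4) = 237*(-7) = -1659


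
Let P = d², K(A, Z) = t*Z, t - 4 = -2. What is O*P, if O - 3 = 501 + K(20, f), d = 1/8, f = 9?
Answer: 261/32 ≈ 8.1563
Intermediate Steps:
t = 2 (t = 4 - 2 = 2)
K(A, Z) = 2*Z
d = ⅛ ≈ 0.12500
P = 1/64 (P = (⅛)² = 1/64 ≈ 0.015625)
O = 522 (O = 3 + (501 + 2*9) = 3 + (501 + 18) = 3 + 519 = 522)
O*P = 522*(1/64) = 261/32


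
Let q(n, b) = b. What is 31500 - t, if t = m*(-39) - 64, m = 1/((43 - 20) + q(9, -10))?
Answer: 31567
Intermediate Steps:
m = 1/13 (m = 1/((43 - 20) - 10) = 1/(23 - 10) = 1/13 ≈ 0.076923)
t = -67 (t = (1/13)*(-39) - 64 = -3 - 64 = -67)
31500 - t = 31500 - 1*(-67) = 31500 + 67 = 31567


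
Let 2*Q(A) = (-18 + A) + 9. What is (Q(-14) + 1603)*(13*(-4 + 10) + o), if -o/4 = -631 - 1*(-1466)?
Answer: -5191473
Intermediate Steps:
o = -3340 (o = -4*(-631 - 1*(-1466)) = -4*(-631 + 1466) = -4*835 = -3340)
Q(A) = -9/2 + A/2 (Q(A) = ((-18 + A) + 9)/2 = (-9 + A)/2 = -9/2 + A/2)
(Q(-14) + 1603)*(13*(-4 + 10) + o) = ((-9/2 + (½)*(-14)) + 1603)*(13*(-4 + 10) - 3340) = ((-9/2 - 7) + 1603)*(13*6 - 3340) = (-23/2 + 1603)*(78 - 3340) = (3183/2)*(-3262) = -5191473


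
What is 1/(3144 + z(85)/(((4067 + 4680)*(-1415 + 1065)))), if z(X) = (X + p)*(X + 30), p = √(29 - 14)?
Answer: 16838305680335/52939579295417287 + 201181*√15/52939579295417287 ≈ 0.00031807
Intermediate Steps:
p = √15 ≈ 3.8730
z(X) = (30 + X)*(X + √15) (z(X) = (X + √15)*(X + 30) = (X + √15)*(30 + X) = (30 + X)*(X + √15))
1/(3144 + z(85)/(((4067 + 4680)*(-1415 + 1065)))) = 1/(3144 + (85² + 30*85 + 30*√15 + 85*√15)/(((4067 + 4680)*(-1415 + 1065)))) = 1/(3144 + (7225 + 2550 + 30*√15 + 85*√15)/((8747*(-350)))) = 1/(3144 + (9775 + 115*√15)/(-3061450)) = 1/(3144 + (9775 + 115*√15)*(-1/3061450)) = 1/(3144 + (-391/122458 - 23*√15/612290)) = 1/(385007561/122458 - 23*√15/612290)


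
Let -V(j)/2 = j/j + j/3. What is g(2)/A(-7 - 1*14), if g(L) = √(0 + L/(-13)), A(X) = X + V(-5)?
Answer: -3*I*√26/767 ≈ -0.019944*I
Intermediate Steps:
V(j) = -2 - 2*j/3 (V(j) = -2*(j/j + j/3) = -2*(1 + j*(⅓)) = -2*(1 + j/3) = -2 - 2*j/3)
A(X) = 4/3 + X (A(X) = X + (-2 - ⅔*(-5)) = X + (-2 + 10/3) = X + 4/3 = 4/3 + X)
g(L) = √13*√(-L)/13 (g(L) = √(0 + L*(-1/13)) = √(0 - L/13) = √(-L/13) = √13*√(-L)/13)
g(2)/A(-7 - 1*14) = (√13*√(-1*2)/13)/(4/3 + (-7 - 1*14)) = (√13*√(-2)/13)/(4/3 + (-7 - 14)) = (√13*(I*√2)/13)/(4/3 - 21) = (I*√26/13)/(-59/3) = (I*√26/13)*(-3/59) = -3*I*√26/767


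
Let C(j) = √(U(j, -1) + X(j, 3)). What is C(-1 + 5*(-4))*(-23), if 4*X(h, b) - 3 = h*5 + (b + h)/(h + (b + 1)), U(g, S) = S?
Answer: -23*I*√7582/17 ≈ -117.81*I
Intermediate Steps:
X(h, b) = ¾ + 5*h/4 + (b + h)/(4*(1 + b + h)) (X(h, b) = ¾ + (h*5 + (b + h)/(h + (b + 1)))/4 = ¾ + (5*h + (b + h)/(h + (1 + b)))/4 = ¾ + (5*h + (b + h)/(1 + b + h))/4 = ¾ + (5*h/4 + (b + h)/(4*(1 + b + h))) = ¾ + 5*h/4 + (b + h)/(4*(1 + b + h)))
C(j) = √(-1 + (15 + 5*j² + 24*j)/(4*(4 + j))) (C(j) = √(-1 + (3 + 4*3 + 5*j² + 9*j + 5*3*j)/(4*(1 + 3 + j))) = √(-1 + (3 + 12 + 5*j² + 9*j + 15*j)/(4*(4 + j))) = √(-1 + (15 + 5*j² + 24*j)/(4*(4 + j))))
C(-1 + 5*(-4))*(-23) = (√((-1 + 5*(-1 + 5*(-4))² + 20*(-1 + 5*(-4)))/(4 + (-1 + 5*(-4))))/2)*(-23) = (√((-1 + 5*(-1 - 20)² + 20*(-1 - 20))/(4 + (-1 - 20)))/2)*(-23) = (√((-1 + 5*(-21)² + 20*(-21))/(4 - 21))/2)*(-23) = (√((-1 + 5*441 - 420)/(-17))/2)*(-23) = (√(-(-1 + 2205 - 420)/17)/2)*(-23) = (√(-1/17*1784)/2)*(-23) = (√(-1784/17)/2)*(-23) = ((2*I*√7582/17)/2)*(-23) = (I*√7582/17)*(-23) = -23*I*√7582/17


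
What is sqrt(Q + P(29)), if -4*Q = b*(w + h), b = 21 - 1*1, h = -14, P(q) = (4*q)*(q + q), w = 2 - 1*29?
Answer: sqrt(6933) ≈ 83.265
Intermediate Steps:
w = -27 (w = 2 - 29 = -27)
P(q) = 8*q**2 (P(q) = (4*q)*(2*q) = 8*q**2)
b = 20 (b = 21 - 1 = 20)
Q = 205 (Q = -5*(-27 - 14) = -5*(-41) = -1/4*(-820) = 205)
sqrt(Q + P(29)) = sqrt(205 + 8*29**2) = sqrt(205 + 8*841) = sqrt(205 + 6728) = sqrt(6933)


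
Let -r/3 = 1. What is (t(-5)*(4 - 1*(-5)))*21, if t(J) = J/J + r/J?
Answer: 1512/5 ≈ 302.40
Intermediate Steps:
r = -3 (r = -3*1 = -3)
t(J) = 1 - 3/J (t(J) = J/J - 3/J = 1 - 3/J)
(t(-5)*(4 - 1*(-5)))*21 = (((-3 - 5)/(-5))*(4 - 1*(-5)))*21 = ((-⅕*(-8))*(4 + 5))*21 = ((8/5)*9)*21 = (72/5)*21 = 1512/5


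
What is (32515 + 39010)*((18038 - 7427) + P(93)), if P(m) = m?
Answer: 765603600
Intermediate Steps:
(32515 + 39010)*((18038 - 7427) + P(93)) = (32515 + 39010)*((18038 - 7427) + 93) = 71525*(10611 + 93) = 71525*10704 = 765603600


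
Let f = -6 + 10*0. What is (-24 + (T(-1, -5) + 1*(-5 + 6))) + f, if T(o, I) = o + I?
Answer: -35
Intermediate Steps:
f = -6 (f = -6 + 0 = -6)
T(o, I) = I + o
(-24 + (T(-1, -5) + 1*(-5 + 6))) + f = (-24 + ((-5 - 1) + 1*(-5 + 6))) - 6 = (-24 + (-6 + 1*1)) - 6 = (-24 + (-6 + 1)) - 6 = (-24 - 5) - 6 = -29 - 6 = -35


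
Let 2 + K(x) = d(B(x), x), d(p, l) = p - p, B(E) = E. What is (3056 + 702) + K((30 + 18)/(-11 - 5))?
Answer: 3756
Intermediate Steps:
d(p, l) = 0
K(x) = -2 (K(x) = -2 + 0 = -2)
(3056 + 702) + K((30 + 18)/(-11 - 5)) = (3056 + 702) - 2 = 3758 - 2 = 3756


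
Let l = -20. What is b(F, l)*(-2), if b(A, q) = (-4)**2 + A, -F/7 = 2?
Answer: -4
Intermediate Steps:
F = -14 (F = -7*2 = -14)
b(A, q) = 16 + A
b(F, l)*(-2) = (16 - 14)*(-2) = 2*(-2) = -4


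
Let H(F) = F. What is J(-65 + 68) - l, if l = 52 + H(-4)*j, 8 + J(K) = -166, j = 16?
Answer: -162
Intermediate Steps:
J(K) = -174 (J(K) = -8 - 166 = -174)
l = -12 (l = 52 - 4*16 = 52 - 64 = -12)
J(-65 + 68) - l = -174 - 1*(-12) = -174 + 12 = -162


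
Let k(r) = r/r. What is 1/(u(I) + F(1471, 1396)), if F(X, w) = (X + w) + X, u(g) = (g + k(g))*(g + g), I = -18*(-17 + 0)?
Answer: 1/192222 ≈ 5.2023e-6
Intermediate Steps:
I = 306 (I = -18*(-17) = 306)
k(r) = 1
u(g) = 2*g*(1 + g) (u(g) = (g + 1)*(g + g) = (1 + g)*(2*g) = 2*g*(1 + g))
F(X, w) = w + 2*X
1/(u(I) + F(1471, 1396)) = 1/(2*306*(1 + 306) + (1396 + 2*1471)) = 1/(2*306*307 + (1396 + 2942)) = 1/(187884 + 4338) = 1/192222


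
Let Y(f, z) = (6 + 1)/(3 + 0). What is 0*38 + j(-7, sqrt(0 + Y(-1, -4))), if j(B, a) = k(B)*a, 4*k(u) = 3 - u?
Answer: 5*sqrt(21)/6 ≈ 3.8188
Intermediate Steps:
Y(f, z) = 7/3
k(u) = 3/4 - u/4 (k(u) = (3 - u)/4 = 3/4 - u/4)
j(B, a) = a*(3/4 - B/4) (j(B, a) = (3/4 - B/4)*a = a*(3/4 - B/4))
0*38 + j(-7, sqrt(0 + Y(-1, -4))) = 0*38 + sqrt(0 + 7/3)*(3 - 1*(-7))/4 = 0 + sqrt(7/3)*(3 + 7)/4 = 0 + (1/4)*(sqrt(21)/3)*10 = 0 + 5*sqrt(21)/6 = 5*sqrt(21)/6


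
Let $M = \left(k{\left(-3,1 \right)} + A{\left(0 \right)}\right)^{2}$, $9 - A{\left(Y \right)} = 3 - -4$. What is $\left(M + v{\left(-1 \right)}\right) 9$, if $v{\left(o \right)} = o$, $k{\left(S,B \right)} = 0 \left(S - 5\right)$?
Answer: $27$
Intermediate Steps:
$A{\left(Y \right)} = 2$ ($A{\left(Y \right)} = 9 - \left(3 - -4\right) = 9 - \left(3 + 4\right) = 9 - 7 = 2$)
$k{\left(S,B \right)} = 0$ ($k{\left(S,B \right)} = 0 \left(-5 + S\right) = 0$)
$M = 4$ ($M = \left(0 + 2\right)^{2} = 2^{2} = 4$)
$\left(M + v{\left(-1 \right)}\right) 9 = \left(4 - 1\right) 9 = 3 \cdot 9 = 27$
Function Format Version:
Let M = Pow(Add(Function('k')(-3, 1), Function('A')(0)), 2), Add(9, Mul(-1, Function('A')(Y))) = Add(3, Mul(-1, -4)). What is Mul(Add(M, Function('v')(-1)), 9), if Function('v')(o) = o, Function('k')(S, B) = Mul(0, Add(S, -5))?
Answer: 27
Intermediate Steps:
Function('A')(Y) = 2 (Function('A')(Y) = Add(9, Mul(-1, Add(3, Mul(-1, -4)))) = Add(9, Mul(-1, Add(3, 4))) = Add(9, Mul(-1, 7)) = Add(9, -7) = 2)
Function('k')(S, B) = 0 (Function('k')(S, B) = Mul(0, Add(-5, S)) = 0)
M = 4 (M = Pow(Add(0, 2), 2) = Pow(2, 2) = 4)
Mul(Add(M, Function('v')(-1)), 9) = Mul(Add(4, -1), 9) = Mul(3, 9) = 27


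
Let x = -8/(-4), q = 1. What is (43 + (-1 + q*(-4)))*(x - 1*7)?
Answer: -190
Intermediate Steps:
x = 2 (x = -8*(-¼) = 2)
(43 + (-1 + q*(-4)))*(x - 1*7) = (43 + (-1 + 1*(-4)))*(2 - 1*7) = (43 + (-1 - 4))*(2 - 7) = (43 - 5)*(-5) = 38*(-5) = -190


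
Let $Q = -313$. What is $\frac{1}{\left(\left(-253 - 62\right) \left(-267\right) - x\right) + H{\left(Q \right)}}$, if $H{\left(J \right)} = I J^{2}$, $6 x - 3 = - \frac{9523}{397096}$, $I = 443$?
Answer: $\frac{2382576}{103604819920507} \approx 2.2997 \cdot 10^{-8}$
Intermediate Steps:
$x = \frac{1181765}{2382576}$ ($x = \frac{1}{2} + \frac{\left(-9523\right) \frac{1}{397096}}{6} = \frac{1}{2} + \frac{1}{6} \left(- \frac{9523}{397096}\right) = \frac{1}{2} - \frac{9523}{2382576} = \frac{1181765}{2382576} \approx 0.496$)
$H{\left(J \right)} = 443 J^{2}$
$\frac{1}{\left(\left(-253 - 62\right) \left(-267\right) - x\right) + H{\left(Q \right)}} = \frac{1}{\left(\left(-253 - 62\right) \left(-267\right) - \frac{1181765}{2382576}\right) + 443 \left(-313\right)^{2}} = \frac{1}{\left(\left(-315\right) \left(-267\right) - \frac{1181765}{2382576}\right) + 443 \cdot 97969} = \frac{1}{\left(84105 - \frac{1181765}{2382576}\right) + 43400267} = \frac{1}{\frac{200385372715}{2382576} + 43400267} = \frac{1}{\frac{103604819920507}{2382576}} = \frac{2382576}{103604819920507}$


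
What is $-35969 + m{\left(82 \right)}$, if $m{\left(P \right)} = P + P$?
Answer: $-35805$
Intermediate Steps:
$m{\left(P \right)} = 2 P$
$-35969 + m{\left(82 \right)} = -35969 + 2 \cdot 82 = -35969 + 164 = -35805$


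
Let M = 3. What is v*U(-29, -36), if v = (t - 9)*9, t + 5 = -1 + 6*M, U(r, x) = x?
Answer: -972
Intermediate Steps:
t = 12 (t = -5 + (-1 + 6*3) = -5 + (-1 + 18) = -5 + 17 = 12)
v = 27 (v = (12 - 9)*9 = 3*9 = 27)
v*U(-29, -36) = 27*(-36) = -972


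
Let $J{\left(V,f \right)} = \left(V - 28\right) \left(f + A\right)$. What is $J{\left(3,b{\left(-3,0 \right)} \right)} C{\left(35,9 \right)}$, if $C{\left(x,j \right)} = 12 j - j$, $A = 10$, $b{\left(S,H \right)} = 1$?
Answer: $-27225$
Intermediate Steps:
$J{\left(V,f \right)} = \left(-28 + V\right) \left(10 + f\right)$ ($J{\left(V,f \right)} = \left(V - 28\right) \left(f + 10\right) = \left(-28 + V\right) \left(10 + f\right)$)
$C{\left(x,j \right)} = 11 j$
$J{\left(3,b{\left(-3,0 \right)} \right)} C{\left(35,9 \right)} = \left(-280 - 28 + 10 \cdot 3 + 3 \cdot 1\right) 11 \cdot 9 = \left(-280 - 28 + 30 + 3\right) 99 = \left(-275\right) 99 = -27225$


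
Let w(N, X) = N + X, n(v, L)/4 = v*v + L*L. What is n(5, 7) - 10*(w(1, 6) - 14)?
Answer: 366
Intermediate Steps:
n(v, L) = 4*L**2 + 4*v**2 (n(v, L) = 4*(v*v + L*L) = 4*(v**2 + L**2) = 4*(L**2 + v**2) = 4*L**2 + 4*v**2)
n(5, 7) - 10*(w(1, 6) - 14) = (4*7**2 + 4*5**2) - 10*((1 + 6) - 14) = (4*49 + 4*25) - 10*(7 - 14) = (196 + 100) - 10*(-7) = 296 + 70 = 366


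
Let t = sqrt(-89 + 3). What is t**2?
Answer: -86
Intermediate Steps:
t = I*sqrt(86) (t = sqrt(-86) = I*sqrt(86) ≈ 9.2736*I)
t**2 = (I*sqrt(86))**2 = -86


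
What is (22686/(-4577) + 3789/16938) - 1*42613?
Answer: -1844751183/43286 ≈ -42618.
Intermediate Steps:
(22686/(-4577) + 3789/16938) - 1*42613 = (22686*(-1/4577) + 3789*(1/16938)) - 42613 = (-114/23 + 421/1882) - 42613 = -204865/43286 - 42613 = -1844751183/43286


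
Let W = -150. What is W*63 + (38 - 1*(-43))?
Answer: -9369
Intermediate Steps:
W*63 + (38 - 1*(-43)) = -150*63 + (38 - 1*(-43)) = -9450 + (38 + 43) = -9450 + 81 = -9369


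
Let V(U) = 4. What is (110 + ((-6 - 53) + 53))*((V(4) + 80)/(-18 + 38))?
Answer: 2184/5 ≈ 436.80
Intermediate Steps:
(110 + ((-6 - 53) + 53))*((V(4) + 80)/(-18 + 38)) = (110 + ((-6 - 53) + 53))*((4 + 80)/(-18 + 38)) = (110 + (-59 + 53))*(84/20) = (110 - 6)*(84*(1/20)) = 104*(21/5) = 2184/5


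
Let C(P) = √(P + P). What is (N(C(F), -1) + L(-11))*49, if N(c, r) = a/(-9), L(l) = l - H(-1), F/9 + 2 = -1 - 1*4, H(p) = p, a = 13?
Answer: -5047/9 ≈ -560.78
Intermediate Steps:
F = -63 (F = -18 + 9*(-1 - 1*4) = -18 + 9*(-1 - 4) = -18 + 9*(-5) = -18 - 45 = -63)
L(l) = 1 + l (L(l) = l - 1*(-1) = l + 1 = 1 + l)
C(P) = √2*√P (C(P) = √(2*P) = √2*√P)
N(c, r) = -13/9 (N(c, r) = 13/(-9) = 13*(-⅑) = -13/9)
(N(C(F), -1) + L(-11))*49 = (-13/9 + (1 - 11))*49 = (-13/9 - 10)*49 = -103/9*49 = -5047/9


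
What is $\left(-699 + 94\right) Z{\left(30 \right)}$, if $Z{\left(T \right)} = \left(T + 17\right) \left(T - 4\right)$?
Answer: $-739310$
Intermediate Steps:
$Z{\left(T \right)} = \left(-4 + T\right) \left(17 + T\right)$ ($Z{\left(T \right)} = \left(17 + T\right) \left(-4 + T\right) = \left(-4 + T\right) \left(17 + T\right)$)
$\left(-699 + 94\right) Z{\left(30 \right)} = \left(-699 + 94\right) \left(-68 + 30^{2} + 13 \cdot 30\right) = - 605 \left(-68 + 900 + 390\right) = \left(-605\right) 1222 = -739310$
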